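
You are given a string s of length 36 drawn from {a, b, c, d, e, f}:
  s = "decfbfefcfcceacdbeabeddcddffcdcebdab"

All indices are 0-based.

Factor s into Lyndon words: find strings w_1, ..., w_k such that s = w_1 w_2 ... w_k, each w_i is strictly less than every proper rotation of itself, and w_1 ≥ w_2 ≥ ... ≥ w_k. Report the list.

emit factor 1: 'de' (i=0, period=2)
emit factor 2: 'cf' (i=2, period=2)
emit factor 3: 'bfefcfcce' (i=4, period=9)
emit factor 4: 'acdbe' (i=13, period=5)
emit factor 5: 'abeddcddffcdcebd' (i=18, period=16)
emit factor 6: 'ab' (i=34, period=2)

["de", "cf", "bfefcfcce", "acdbe", "abeddcddffcdcebd", "ab"]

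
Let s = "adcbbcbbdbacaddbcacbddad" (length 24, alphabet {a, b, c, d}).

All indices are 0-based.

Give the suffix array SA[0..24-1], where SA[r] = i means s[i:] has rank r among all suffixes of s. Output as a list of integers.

[10, 17, 22, 0, 12, 9, 3, 6, 15, 4, 7, 19, 16, 11, 2, 5, 18, 23, 21, 8, 14, 1, 20, 13]

sorted suffixes:
  #0 SA[0]=10  'acaddbcacbddad'
  #1 SA[1]=17  'acbddad'
  #2 SA[2]=22  'ad'
  #3 SA[3]=0  'adcbbcbbdbacaddbcacbddad'
  #4 SA[4]=12  'addbcacbddad'
  #5 SA[5]=9  'bacaddbcacbddad'
  #6 SA[6]=3  'bbcbbdbacaddbcacbddad'
  #7 SA[7]=6  'bbdbacaddbcacbddad'
  #8 SA[8]=15  'bcacbddad'
  #9 SA[9]=4  'bcbbdbacaddbcacbddad'
  #10 SA[10]=7  'bdbacaddbcacbddad'
  #11 SA[11]=19  'bddad'
  #12 SA[12]=16  'cacbddad'
  #13 SA[13]=11  'caddbcacbddad'
  #14 SA[14]=2  'cbbcbbdbacaddbcacbddad'
  #15 SA[15]=5  'cbbdbacaddbcacbddad'
  #16 SA[16]=18  'cbddad'
  #17 SA[17]=23  'd'
  #18 SA[18]=21  'dad'
  #19 SA[19]=8  'dbacaddbcacbddad'
  #20 SA[20]=14  'dbcacbddad'
  #21 SA[21]=1  'dcbbcbbdbacaddbcacbddad'
  #22 SA[22]=20  'ddad'
  #23 SA[23]=13  'ddbcacbddad'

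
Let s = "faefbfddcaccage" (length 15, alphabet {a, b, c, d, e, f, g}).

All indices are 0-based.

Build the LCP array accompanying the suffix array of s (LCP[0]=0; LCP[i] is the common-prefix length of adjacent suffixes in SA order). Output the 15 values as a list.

[0, 1, 1, 0, 0, 2, 1, 0, 1, 0, 1, 0, 1, 1, 0]

sorted suffixes:
  #0 SA[0]=9  'accage'
  #1 SA[1]=1  'aefbfddcaccage'
  #2 SA[2]=12  'age'
  #3 SA[3]=4  'bfddcaccage'
  #4 SA[4]=8  'caccage'
  #5 SA[5]=11  'cage'
  #6 SA[6]=10  'ccage'
  #7 SA[7]=7  'dcaccage'
  #8 SA[8]=6  'ddcaccage'
  #9 SA[9]=14  'e'
  #10 SA[10]=2  'efbfddcaccage'
  #11 SA[11]=0  'faefbfddcaccage'
  #12 SA[12]=3  'fbfddcaccage'
  #13 SA[13]=5  'fddcaccage'
  #14 SA[14]=13  'ge'

SA = [9, 1, 12, 4, 8, 11, 10, 7, 6, 14, 2, 0, 3, 5, 13]
i: (SA[i-1],SA[i]) lcp shared
  1: (9,1) 1 'a'
  2: (1,12) 1 'a'
  3: (12,4) 0 ''
  4: (4,8) 0 ''
  5: (8,11) 2 'ca'
  6: (11,10) 1 'c'
  7: (10,7) 0 ''
  8: (7,6) 1 'd'
  9: (6,14) 0 ''
  10: (14,2) 1 'e'
  11: (2,0) 0 ''
  12: (0,3) 1 'f'
  13: (3,5) 1 'f'
  14: (5,13) 0 ''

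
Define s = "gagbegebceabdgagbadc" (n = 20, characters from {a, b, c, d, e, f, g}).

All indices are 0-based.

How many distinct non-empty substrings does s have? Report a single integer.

190

rank→(start, suffix):
  0 → (10, 'abdgagbadc')
  1 → (17, 'adc')
  2 → (14, 'agbadc')
  3 → (1, 'agbegebceabdgagbadc')
  4 → (16, 'badc')
  5 → (7, 'bceabdgagbadc')
  6 → (11, 'bdgagbadc')
  7 → (3, 'begebceabdgagbadc')
  8 → (19, 'c')
  9 → (8, 'ceabdgagbadc')
  10 → (18, 'dc')
  11 → (12, 'dgagbadc')
  12 → (9, 'eabdgagbadc')
  13 → (6, 'ebceabdgagbadc')
  14 → (4, 'egebceabdgagbadc')
  15 → (13, 'gagbadc')
  16 → (0, 'gagbegebceabdgagbadc')
  17 → (15, 'gbadc')
  18 → (2, 'gbegebceabdgagbadc')
  19 → (5, 'gebceabdgagbadc')

SA = [10, 17, 14, 1, 16, 7, 11, 3, 19, 8, 18, 12, 9, 6, 4, 13, 0, 15, 2, 5]
rank  pair      lcp
   1  s[10:],s[17:]  1  'a'
   2  s[17:],s[14:]  1  'a'
   3  s[14:],s[1:]  3  'agb'
   4  s[1:],s[16:]  0  ''
   5  s[16:],s[7:]  1  'b'
   6  s[7:],s[11:]  1  'b'
   7  s[11:],s[3:]  1  'b'
   8  s[3:],s[19:]  0  ''
   9  s[19:],s[8:]  1  'c'
  10  s[8:],s[18:]  0  ''
  11  s[18:],s[12:]  1  'd'
  12  s[12:],s[9:]  0  ''
  13  s[9:],s[6:]  1  'e'
  14  s[6:],s[4:]  1  'e'
  15  s[4:],s[13:]  0  ''
  16  s[13:],s[0:]  4  'gagb'
  17  s[0:],s[15:]  1  'g'
  18  s[15:],s[2:]  2  'gb'
  19  s[2:],s[5:]  1  'g'

n(n+1)/2 = 20·21/2 = 210
Σ LCP = 0 + 1 + 1 + 3 + 0 + 1 + 1 + 1 + 0 + 1 + 0 + 1 + 0 + 1 + 1 + 0 + 4 + 1 + 2 + 1 = 20
distinct = 210 − 20 = 190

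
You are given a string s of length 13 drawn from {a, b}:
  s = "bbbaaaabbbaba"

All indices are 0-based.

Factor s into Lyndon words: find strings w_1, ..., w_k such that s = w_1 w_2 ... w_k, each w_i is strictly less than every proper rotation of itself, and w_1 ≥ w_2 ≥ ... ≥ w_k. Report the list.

emit factor 1: 'b' (i=0, period=1)
emit factor 2: 'b' (i=1, period=1)
emit factor 3: 'b' (i=2, period=1)
emit factor 4: 'aaaabbbab' (i=3, period=9)
emit factor 5: 'a' (i=12, period=1)

["b", "b", "b", "aaaabbbab", "a"]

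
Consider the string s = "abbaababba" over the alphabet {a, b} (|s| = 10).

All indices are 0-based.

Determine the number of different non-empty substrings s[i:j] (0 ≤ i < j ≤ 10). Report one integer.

sorted suffixes:
  #0 SA[0]=9  'a'
  #1 SA[1]=3  'aababba'
  #2 SA[2]=4  'ababba'
  #3 SA[3]=6  'abba'
  #4 SA[4]=0  'abbaababba'
  #5 SA[5]=8  'ba'
  #6 SA[6]=2  'baababba'
  #7 SA[7]=5  'babba'
  #8 SA[8]=7  'bba'
  #9 SA[9]=1  'bbaababba'

SA = [9, 3, 4, 6, 0, 8, 2, 5, 7, 1]
i: (SA[i-1],SA[i]) lcp shared
  1: (9,3) 1 'a'
  2: (3,4) 1 'a'
  3: (4,6) 2 'ab'
  4: (6,0) 4 'abba'
  5: (0,8) 0 ''
  6: (8,2) 2 'ba'
  7: (2,5) 2 'ba'
  8: (5,7) 1 'b'
  9: (7,1) 3 'bba'

n(n+1)/2 = 10·11/2 = 55
Σ LCP = 0 + 1 + 1 + 2 + 4 + 0 + 2 + 2 + 1 + 3 = 16
distinct = 55 − 16 = 39

39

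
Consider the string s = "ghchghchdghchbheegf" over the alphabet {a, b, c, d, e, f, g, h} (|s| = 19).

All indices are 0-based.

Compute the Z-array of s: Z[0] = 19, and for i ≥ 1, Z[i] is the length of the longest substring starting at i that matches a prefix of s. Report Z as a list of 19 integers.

[19, 0, 0, 0, 4, 0, 0, 0, 0, 4, 0, 0, 0, 0, 0, 0, 0, 1, 0]

Z[0]=19
i=1: i≥r, start 0; Z[1]=0
i=2: i≥r, start 0; Z[2]=0
i=3: i≥r, start 0; Z[3]=0
i=4: i≥r, start 0; Z[4]=4 scan→box=[4,8)
i=5: min(r-i=3, Z[1]=0)=0; Z[5]=0
i=6: min(r-i=2, Z[2]=0)=0; Z[6]=0
i=7: min(r-i=1, Z[3]=0)=0; Z[7]=0
i=8: i≥r, start 0; Z[8]=0
i=9: i≥r, start 0; Z[9]=4 scan→box=[9,13)
i=10: min(r-i=3, Z[1]=0)=0; Z[10]=0
i=11: min(r-i=2, Z[2]=0)=0; Z[11]=0
i=12: min(r-i=1, Z[3]=0)=0; Z[12]=0
i=13: i≥r, start 0; Z[13]=0
i=14: i≥r, start 0; Z[14]=0
i=15: i≥r, start 0; Z[15]=0
i=16: i≥r, start 0; Z[16]=0
i=17: i≥r, start 0; Z[17]=1 scan→box=[17,18)
i=18: i≥r, start 0; Z[18]=0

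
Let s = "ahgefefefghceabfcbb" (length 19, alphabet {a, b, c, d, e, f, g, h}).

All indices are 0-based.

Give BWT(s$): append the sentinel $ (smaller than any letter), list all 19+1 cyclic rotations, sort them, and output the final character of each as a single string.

be$bcafhcgffbeeehfga

rank  rotation              last
    0  $ahgefefefghceabfcbb  b
    1  abfcbb$ahgefefefghce  e
    2  ahgefefefghceabfcbb$  $
    3  b$ahgefefefghceabfcb  b
    4  bb$ahgefefefghceabfc  c
    5  bfcbb$ahgefefefghcea  a
    6  cbb$ahgefefefghceabf  f
    7  ceabfcbb$ahgefefefgh  h
    8  eabfcbb$ahgefefefghc  c
    9  efefefghceabfcbb$ahg  g
   10  efefghceabfcbb$ahgef  f
   11  efghceabfcbb$ahgefef  f
   12  fcbb$ahgefefefghceab  b
   13  fefefghceabfcbb$ahge  e
   14  fefghceabfcbb$ahgefe  e
   15  fghceabfcbb$ahgefefe  e
   16  gefefefghceabfcbb$ah  h
   17  ghceabfcbb$ahgefefef  f
   18  hceabfcbb$ahgefefefg  g
   19  hgefefefghceabfcbb$a  a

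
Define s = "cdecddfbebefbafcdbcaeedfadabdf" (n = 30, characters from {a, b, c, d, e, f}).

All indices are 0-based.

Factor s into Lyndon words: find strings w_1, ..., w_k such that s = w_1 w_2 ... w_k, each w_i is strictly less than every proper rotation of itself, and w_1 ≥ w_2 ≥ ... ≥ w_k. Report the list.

["cde", "cddf", "bebef", "b", "afcdbc", "aeedf", "ad", "abdf"]

emit factor 1: 'cde' (i=0, period=3)
emit factor 2: 'cddf' (i=3, period=4)
emit factor 3: 'bebef' (i=7, period=5)
emit factor 4: 'b' (i=12, period=1)
emit factor 5: 'afcdbc' (i=13, period=6)
emit factor 6: 'aeedf' (i=19, period=5)
emit factor 7: 'ad' (i=24, period=2)
emit factor 8: 'abdf' (i=26, period=4)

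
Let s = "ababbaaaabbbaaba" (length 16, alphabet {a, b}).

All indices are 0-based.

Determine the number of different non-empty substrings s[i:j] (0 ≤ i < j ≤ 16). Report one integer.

rank | idx | suffix
   0 |  15 | a
   1 |   5 | aaaabbbaaba
   2 |   6 | aaabbbaaba
   3 |  12 | aaba
   4 |   7 | aabbbaaba
   5 |  13 | aba
   6 |   0 | ababbaaaabbbaaba
   7 |   2 | abbaaaabbbaaba
   8 |   8 | abbbaaba
   9 |  14 | ba
  10 |   4 | baaaabbbaaba
  11 |  11 | baaba
  12 |   1 | babbaaaabbbaaba
  13 |   3 | bbaaaabbbaaba
  14 |  10 | bbaaba
  15 |   9 | bbbaaba

SA = [15, 5, 6, 12, 7, 13, 0, 2, 8, 14, 4, 11, 1, 3, 10, 9]
[i] adj suffixes → lcp
  [1] 15/5 → 1 ('a')
  [2] 5/6 → 3 ('aaa')
  [3] 6/12 → 2 ('aa')
  [4] 12/7 → 3 ('aab')
  [5] 7/13 → 1 ('a')
  [6] 13/0 → 3 ('aba')
  [7] 0/2 → 2 ('ab')
  [8] 2/8 → 3 ('abb')
  [9] 8/14 → 0 ('')
  [10] 14/4 → 2 ('ba')
  [11] 4/11 → 3 ('baa')
  [12] 11/1 → 2 ('ba')
  [13] 1/3 → 1 ('b')
  [14] 3/10 → 4 ('bbaa')
  [15] 10/9 → 2 ('bb')

n(n+1)/2 = 16·17/2 = 136
Σ LCP = 0 + 1 + 3 + 2 + 3 + 1 + 3 + 2 + 3 + 0 + 2 + 3 + 2 + 1 + 4 + 2 = 32
distinct = 136 − 32 = 104

104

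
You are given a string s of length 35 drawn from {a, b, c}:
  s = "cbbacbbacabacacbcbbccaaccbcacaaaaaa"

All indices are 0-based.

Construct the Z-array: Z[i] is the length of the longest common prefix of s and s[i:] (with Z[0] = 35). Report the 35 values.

Z[0]=35
i=1: i≥r, start 0; Z[1]=0
i=2: i≥r, start 0; Z[2]=0
i=3: i≥r, start 0; Z[3]=0
i=4: i≥r, start 0; Z[4]=5 extend→box=[4,9)
i=5: min(r-i=4, Z[1]=0)=0; Z[5]=0
i=6: min(r-i=3, Z[2]=0)=0; Z[6]=0
i=7: min(r-i=2, Z[3]=0)=0; Z[7]=0
i=8: min(r-i=1, Z[4]=5)=1; Z[8]=1
i=9: i≥r, start 0; Z[9]=0
i=10: i≥r, start 0; Z[10]=0
i=11: i≥r, start 0; Z[11]=0
i=12: i≥r, start 0; Z[12]=1 extend→box=[12,13)
i=13: i≥r, start 0; Z[13]=0
i=14: i≥r, start 0; Z[14]=2 extend→box=[14,16)
i=15: min(r-i=1, Z[1]=0)=0; Z[15]=0
i=16: i≥r, start 0; Z[16]=3 extend→box=[16,19)
i=17: min(r-i=2, Z[1]=0)=0; Z[17]=0
i=18: min(r-i=1, Z[2]=0)=0; Z[18]=0
i=19: i≥r, start 0; Z[19]=1 extend→box=[19,20)
i=20: i≥r, start 0; Z[20]=1 extend→box=[20,21)
i=21: i≥r, start 0; Z[21]=0
i=22: i≥r, start 0; Z[22]=0
i=23: i≥r, start 0; Z[23]=1 extend→box=[23,24)
i=24: i≥r, start 0; Z[24]=2 extend→box=[24,26)
i=25: min(r-i=1, Z[1]=0)=0; Z[25]=0
i=26: i≥r, start 0; Z[26]=1 extend→box=[26,27)
i=27: i≥r, start 0; Z[27]=0
i=28: i≥r, start 0; Z[28]=1 extend→box=[28,29)
i=29: i≥r, start 0; Z[29]=0
i=30: i≥r, start 0; Z[30]=0
i=31: i≥r, start 0; Z[31]=0
i=32: i≥r, start 0; Z[32]=0
i=33: i≥r, start 0; Z[33]=0
i=34: i≥r, start 0; Z[34]=0

[35, 0, 0, 0, 5, 0, 0, 0, 1, 0, 0, 0, 1, 0, 2, 0, 3, 0, 0, 1, 1, 0, 0, 1, 2, 0, 1, 0, 1, 0, 0, 0, 0, 0, 0]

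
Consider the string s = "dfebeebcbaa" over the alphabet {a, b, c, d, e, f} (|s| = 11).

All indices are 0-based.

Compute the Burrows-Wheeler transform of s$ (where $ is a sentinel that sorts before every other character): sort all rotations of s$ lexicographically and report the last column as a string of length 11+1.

aabceeb$efbd

rank  rotation      last
    0  $dfebeebcbaa  a
    1  a$dfebeebcba  a
    2  aa$dfebeebcb  b
    3  baa$dfebeebc  c
    4  bcbaa$dfebee  e
    5  beebcbaa$dfe  e
    6  cbaa$dfebeeb  b
    7  dfebeebcbaa$  $
    8  ebcbaa$dfebe  e
    9  ebeebcbaa$df  f
   10  eebcbaa$dfeb  b
   11  febeebcbaa$d  d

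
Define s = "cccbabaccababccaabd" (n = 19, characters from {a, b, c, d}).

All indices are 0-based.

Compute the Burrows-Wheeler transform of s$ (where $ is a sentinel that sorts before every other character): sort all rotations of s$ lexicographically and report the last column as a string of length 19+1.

dccbbabcaaaacccbac$b

rank  rotation              last
    0  $cccbabaccababccaabd  d
    1  aabd$cccbabaccababcc  c
    2  ababccaabd$cccbabacc  c
    3  abaccababccaabd$cccb  b
    4  abccaabd$cccbabaccab  b
    5  abd$cccbabaccababcca  a
    6  accababccaabd$cccbab  b
    7  babaccababccaabd$ccc  c
    8  babccaabd$cccbabacca  a
    9  baccababccaabd$cccba  a
   10  bccaabd$cccbabaccaba  a
   11  bd$cccbabaccababccaa  a
   12  caabd$cccbabaccababc  c
   13  cababccaabd$cccbabac  c
   14  cbabaccababccaabd$cc  c
   15  ccaabd$cccbabaccabab  b
   16  ccababccaabd$cccbaba  a
   17  ccbabaccababccaabd$c  c
   18  cccbabaccababccaabd$  $
   19  d$cccbabaccababccaab  b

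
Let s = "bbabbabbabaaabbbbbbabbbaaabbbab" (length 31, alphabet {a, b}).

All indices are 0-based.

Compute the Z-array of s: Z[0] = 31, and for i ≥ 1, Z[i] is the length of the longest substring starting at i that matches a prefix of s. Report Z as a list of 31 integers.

[31, 1, 0, 7, 1, 0, 4, 1, 0, 1, 0, 0, 0, 2, 2, 2, 2, 5, 1, 0, 2, 3, 1, 0, 0, 0, 2, 4, 1, 0, 1]

Z[0]=31
i=1: i≥r, start 0; Z[1]=1 scan→box=[1,2)
i=2: i≥r, start 0; Z[2]=0
i=3: i≥r, start 0; Z[3]=7 scan→box=[3,10)
i=4: min(r-i=6, Z[1]=1)=1; Z[4]=1
i=5: min(r-i=5, Z[2]=0)=0; Z[5]=0
i=6: min(r-i=4, Z[3]=7)=4; Z[6]=4
i=7: min(r-i=3, Z[4]=1)=1; Z[7]=1
i=8: min(r-i=2, Z[5]=0)=0; Z[8]=0
i=9: min(r-i=1, Z[6]=4)=1; Z[9]=1
i=10: i≥r, start 0; Z[10]=0
i=11: i≥r, start 0; Z[11]=0
i=12: i≥r, start 0; Z[12]=0
i=13: i≥r, start 0; Z[13]=2 scan→box=[13,15)
i=14: min(r-i=1, Z[1]=1)=1; Z[14]=2 scan→box=[14,16)
i=15: min(r-i=1, Z[1]=1)=1; Z[15]=2 scan→box=[15,17)
i=16: min(r-i=1, Z[1]=1)=1; Z[16]=2 scan→box=[16,18)
i=17: min(r-i=1, Z[1]=1)=1; Z[17]=5 scan→box=[17,22)
i=18: min(r-i=4, Z[1]=1)=1; Z[18]=1
i=19: min(r-i=3, Z[2]=0)=0; Z[19]=0
i=20: min(r-i=2, Z[3]=7)=2; Z[20]=2
i=21: min(r-i=1, Z[4]=1)=1; Z[21]=3 scan→box=[21,24)
i=22: min(r-i=2, Z[1]=1)=1; Z[22]=1
i=23: min(r-i=1, Z[2]=0)=0; Z[23]=0
i=24: i≥r, start 0; Z[24]=0
i=25: i≥r, start 0; Z[25]=0
i=26: i≥r, start 0; Z[26]=2 scan→box=[26,28)
i=27: min(r-i=1, Z[1]=1)=1; Z[27]=4 scan→box=[27,31)
i=28: min(r-i=3, Z[1]=1)=1; Z[28]=1
i=29: min(r-i=2, Z[2]=0)=0; Z[29]=0
i=30: min(r-i=1, Z[3]=7)=1; Z[30]=1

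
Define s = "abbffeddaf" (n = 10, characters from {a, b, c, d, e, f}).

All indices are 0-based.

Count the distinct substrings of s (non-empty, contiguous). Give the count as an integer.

rank→(start, suffix):
  0 → (0, 'abbffeddaf')
  1 → (8, 'af')
  2 → (1, 'bbffeddaf')
  3 → (2, 'bffeddaf')
  4 → (7, 'daf')
  5 → (6, 'ddaf')
  6 → (5, 'eddaf')
  7 → (9, 'f')
  8 → (4, 'feddaf')
  9 → (3, 'ffeddaf')

SA = [0, 8, 1, 2, 7, 6, 5, 9, 4, 3]
i: (SA[i-1],SA[i]) lcp shared
  1: (0,8) 1 'a'
  2: (8,1) 0 ''
  3: (1,2) 1 'b'
  4: (2,7) 0 ''
  5: (7,6) 1 'd'
  6: (6,5) 0 ''
  7: (5,9) 0 ''
  8: (9,4) 1 'f'
  9: (4,3) 1 'f'

n(n+1)/2 = 10·11/2 = 55
Σ LCP = 0 + 1 + 0 + 1 + 0 + 1 + 0 + 0 + 1 + 1 = 5
distinct = 55 − 5 = 50

50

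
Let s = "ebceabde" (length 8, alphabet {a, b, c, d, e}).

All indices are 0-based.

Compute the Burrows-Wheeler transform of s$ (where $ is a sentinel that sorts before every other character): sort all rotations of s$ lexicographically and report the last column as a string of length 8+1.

rank  rotation   last
    0  $ebceabde  e
    1  abde$ebce  e
    2  bceabde$e  e
    3  bde$ebcea  a
    4  ceabde$eb  b
    5  de$ebceab  b
    6  e$ebceabd  d
    7  eabde$ebc  c
    8  ebceabde$  $

eeeabbdc$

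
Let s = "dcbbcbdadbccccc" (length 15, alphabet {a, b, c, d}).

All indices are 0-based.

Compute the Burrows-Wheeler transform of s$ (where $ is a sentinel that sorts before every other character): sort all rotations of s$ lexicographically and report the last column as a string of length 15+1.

cdcbdccdbcccbba$

rank  rotation          last
    0  $dcbbcbdadbccccc  c
    1  adbccccc$dcbbcbd  d
    2  bbcbdadbccccc$dc  c
    3  bcbdadbccccc$dcb  b
    4  bccccc$dcbbcbdad  d
    5  bdadbccccc$dcbbc  c
    6  c$dcbbcbdadbcccc  c
    7  cbbcbdadbccccc$d  d
    8  cbdadbccccc$dcbb  b
    9  cc$dcbbcbdadbccc  c
   10  ccc$dcbbcbdadbcc  c
   11  cccc$dcbbcbdadbc  c
   12  ccccc$dcbbcbdadb  b
   13  dadbccccc$dcbbcb  b
   14  dbccccc$dcbbcbda  a
   15  dcbbcbdadbccccc$  $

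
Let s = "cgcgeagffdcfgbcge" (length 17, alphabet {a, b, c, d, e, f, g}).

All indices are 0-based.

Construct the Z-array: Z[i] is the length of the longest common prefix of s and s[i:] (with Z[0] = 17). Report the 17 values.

Z[0]=17
i=1: i≥r, start 0; Z[1]=0
i=2: i≥r, start 0; Z[2]=2 scan→box=[2,4)
i=3: min(r-i=1, Z[1]=0)=0; Z[3]=0
i=4: i≥r, start 0; Z[4]=0
i=5: i≥r, start 0; Z[5]=0
i=6: i≥r, start 0; Z[6]=0
i=7: i≥r, start 0; Z[7]=0
i=8: i≥r, start 0; Z[8]=0
i=9: i≥r, start 0; Z[9]=0
i=10: i≥r, start 0; Z[10]=1 scan→box=[10,11)
i=11: i≥r, start 0; Z[11]=0
i=12: i≥r, start 0; Z[12]=0
i=13: i≥r, start 0; Z[13]=0
i=14: i≥r, start 0; Z[14]=2 scan→box=[14,16)
i=15: min(r-i=1, Z[1]=0)=0; Z[15]=0
i=16: i≥r, start 0; Z[16]=0

[17, 0, 2, 0, 0, 0, 0, 0, 0, 0, 1, 0, 0, 0, 2, 0, 0]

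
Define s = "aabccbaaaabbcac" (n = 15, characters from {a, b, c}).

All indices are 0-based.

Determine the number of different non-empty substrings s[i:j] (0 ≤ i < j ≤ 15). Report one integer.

rank | idx | suffix
   0 |   6 | aaaabbcac
   1 |   7 | aaabbcac
   2 |   8 | aabbcac
   3 |   0 | aabccbaaaabbcac
   4 |   9 | abbcac
   5 |   1 | abccbaaaabbcac
   6 |  13 | ac
   7 |   5 | baaaabbcac
   8 |  10 | bbcac
   9 |  11 | bcac
  10 |   2 | bccbaaaabbcac
  11 |  14 | c
  12 |  12 | cac
  13 |   4 | cbaaaabbcac
  14 |   3 | ccbaaaabbcac

SA = [6, 7, 8, 0, 9, 1, 13, 5, 10, 11, 2, 14, 12, 4, 3]
rank  pair      lcp
   1  s[6:],s[7:]  3  'aaa'
   2  s[7:],s[8:]  2  'aa'
   3  s[8:],s[0:]  3  'aab'
   4  s[0:],s[9:]  1  'a'
   5  s[9:],s[1:]  2  'ab'
   6  s[1:],s[13:]  1  'a'
   7  s[13:],s[5:]  0  ''
   8  s[5:],s[10:]  1  'b'
   9  s[10:],s[11:]  1  'b'
  10  s[11:],s[2:]  2  'bc'
  11  s[2:],s[14:]  0  ''
  12  s[14:],s[12:]  1  'c'
  13  s[12:],s[4:]  1  'c'
  14  s[4:],s[3:]  1  'c'

n(n+1)/2 = 15·16/2 = 120
Σ LCP = 0 + 3 + 2 + 3 + 1 + 2 + 1 + 0 + 1 + 1 + 2 + 0 + 1 + 1 + 1 = 19
distinct = 120 − 19 = 101

101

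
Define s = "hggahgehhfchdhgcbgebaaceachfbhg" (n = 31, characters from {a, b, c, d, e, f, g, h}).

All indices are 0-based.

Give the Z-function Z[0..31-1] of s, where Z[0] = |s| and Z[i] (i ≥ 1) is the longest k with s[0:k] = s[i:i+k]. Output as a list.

Z[0]=31
i=1: fresh scan; Z[1]=0
i=2: fresh scan; Z[2]=0
i=3: fresh scan; Z[3]=0
i=4: fresh scan; Z[4]=2 grow→box=[4,6)
i=5: min(r-i=1, Z[1]=0)=0; Z[5]=0
i=6: fresh scan; Z[6]=0
i=7: fresh scan; Z[7]=1 grow→box=[7,8)
i=8: fresh scan; Z[8]=1 grow→box=[8,9)
i=9: fresh scan; Z[9]=0
i=10: fresh scan; Z[10]=0
i=11: fresh scan; Z[11]=1 grow→box=[11,12)
i=12: fresh scan; Z[12]=0
i=13: fresh scan; Z[13]=2 grow→box=[13,15)
i=14: min(r-i=1, Z[1]=0)=0; Z[14]=0
i=15: fresh scan; Z[15]=0
i=16: fresh scan; Z[16]=0
i=17: fresh scan; Z[17]=0
i=18: fresh scan; Z[18]=0
i=19: fresh scan; Z[19]=0
i=20: fresh scan; Z[20]=0
i=21: fresh scan; Z[21]=0
i=22: fresh scan; Z[22]=0
i=23: fresh scan; Z[23]=0
i=24: fresh scan; Z[24]=0
i=25: fresh scan; Z[25]=0
i=26: fresh scan; Z[26]=1 grow→box=[26,27)
i=27: fresh scan; Z[27]=0
i=28: fresh scan; Z[28]=0
i=29: fresh scan; Z[29]=2 grow→box=[29,31)
i=30: min(r-i=1, Z[1]=0)=0; Z[30]=0

[31, 0, 0, 0, 2, 0, 0, 1, 1, 0, 0, 1, 0, 2, 0, 0, 0, 0, 0, 0, 0, 0, 0, 0, 0, 0, 1, 0, 0, 2, 0]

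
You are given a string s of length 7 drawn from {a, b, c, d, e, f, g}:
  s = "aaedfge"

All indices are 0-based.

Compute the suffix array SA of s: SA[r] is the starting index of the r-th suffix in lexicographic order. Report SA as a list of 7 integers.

sorted suffixes:
  #0 SA[0]=0  'aaedfge'
  #1 SA[1]=1  'aedfge'
  #2 SA[2]=3  'dfge'
  #3 SA[3]=6  'e'
  #4 SA[4]=2  'edfge'
  #5 SA[5]=4  'fge'
  #6 SA[6]=5  'ge'

[0, 1, 3, 6, 2, 4, 5]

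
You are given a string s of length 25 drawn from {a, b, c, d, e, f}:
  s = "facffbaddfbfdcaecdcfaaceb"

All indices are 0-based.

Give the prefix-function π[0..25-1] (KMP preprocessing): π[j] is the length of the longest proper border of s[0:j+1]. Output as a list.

π[0] = 0
j=1 s[j]='a': π[1]=0 (border '')
j=2 s[j]='c': π[2]=0 (border '')
j=3 s[j]='f': π[3]=1 (border 'f')
j=4 s[j]='f': k: 1→0; π[4]=1 (border 'f')
j=5 s[j]='b': k: 1→0; π[5]=0 (border '')
j=6 s[j]='a': π[6]=0 (border '')
j=7 s[j]='d': π[7]=0 (border '')
j=8 s[j]='d': π[8]=0 (border '')
j=9 s[j]='f': π[9]=1 (border 'f')
j=10 s[j]='b': k: 1→0; π[10]=0 (border '')
j=11 s[j]='f': π[11]=1 (border 'f')
j=12 s[j]='d': k: 1→0; π[12]=0 (border '')
j=13 s[j]='c': π[13]=0 (border '')
j=14 s[j]='a': π[14]=0 (border '')
j=15 s[j]='e': π[15]=0 (border '')
j=16 s[j]='c': π[16]=0 (border '')
j=17 s[j]='d': π[17]=0 (border '')
j=18 s[j]='c': π[18]=0 (border '')
j=19 s[j]='f': π[19]=1 (border 'f')
j=20 s[j]='a': π[20]=2 (border 'fa')
j=21 s[j]='a': k: 2→0; π[21]=0 (border '')
j=22 s[j]='c': π[22]=0 (border '')
j=23 s[j]='e': π[23]=0 (border '')
j=24 s[j]='b': π[24]=0 (border '')

[0, 0, 0, 1, 1, 0, 0, 0, 0, 1, 0, 1, 0, 0, 0, 0, 0, 0, 0, 1, 2, 0, 0, 0, 0]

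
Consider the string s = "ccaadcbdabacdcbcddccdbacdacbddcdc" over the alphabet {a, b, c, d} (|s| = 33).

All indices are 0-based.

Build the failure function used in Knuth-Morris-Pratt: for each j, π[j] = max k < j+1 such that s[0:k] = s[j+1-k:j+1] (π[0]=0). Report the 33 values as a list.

[0, 1, 0, 0, 0, 1, 0, 0, 0, 0, 0, 1, 0, 1, 0, 1, 0, 0, 1, 2, 0, 0, 0, 1, 0, 0, 1, 0, 0, 0, 1, 0, 1]

π[0] = 0
j=1 s[j]='c': π[1]=1 (border 'c')
j=2 s[j]='a': k: 1→0; π[2]=0 (border '')
j=3 s[j]='a': π[3]=0 (border '')
j=4 s[j]='d': π[4]=0 (border '')
j=5 s[j]='c': π[5]=1 (border 'c')
j=6 s[j]='b': k: 1→0; π[6]=0 (border '')
j=7 s[j]='d': π[7]=0 (border '')
j=8 s[j]='a': π[8]=0 (border '')
j=9 s[j]='b': π[9]=0 (border '')
j=10 s[j]='a': π[10]=0 (border '')
j=11 s[j]='c': π[11]=1 (border 'c')
j=12 s[j]='d': k: 1→0; π[12]=0 (border '')
j=13 s[j]='c': π[13]=1 (border 'c')
j=14 s[j]='b': k: 1→0; π[14]=0 (border '')
j=15 s[j]='c': π[15]=1 (border 'c')
j=16 s[j]='d': k: 1→0; π[16]=0 (border '')
j=17 s[j]='d': π[17]=0 (border '')
j=18 s[j]='c': π[18]=1 (border 'c')
j=19 s[j]='c': π[19]=2 (border 'cc')
j=20 s[j]='d': k: 2→1→0; π[20]=0 (border '')
j=21 s[j]='b': π[21]=0 (border '')
j=22 s[j]='a': π[22]=0 (border '')
j=23 s[j]='c': π[23]=1 (border 'c')
j=24 s[j]='d': k: 1→0; π[24]=0 (border '')
j=25 s[j]='a': π[25]=0 (border '')
j=26 s[j]='c': π[26]=1 (border 'c')
j=27 s[j]='b': k: 1→0; π[27]=0 (border '')
j=28 s[j]='d': π[28]=0 (border '')
j=29 s[j]='d': π[29]=0 (border '')
j=30 s[j]='c': π[30]=1 (border 'c')
j=31 s[j]='d': k: 1→0; π[31]=0 (border '')
j=32 s[j]='c': π[32]=1 (border 'c')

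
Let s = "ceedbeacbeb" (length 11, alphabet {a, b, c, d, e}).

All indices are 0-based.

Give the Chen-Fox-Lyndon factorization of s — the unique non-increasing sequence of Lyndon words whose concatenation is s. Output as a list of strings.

emit factor 1: 'ceed' (i=0, period=4)
emit factor 2: 'be' (i=4, period=2)
emit factor 3: 'acbeb' (i=6, period=5)

["ceed", "be", "acbeb"]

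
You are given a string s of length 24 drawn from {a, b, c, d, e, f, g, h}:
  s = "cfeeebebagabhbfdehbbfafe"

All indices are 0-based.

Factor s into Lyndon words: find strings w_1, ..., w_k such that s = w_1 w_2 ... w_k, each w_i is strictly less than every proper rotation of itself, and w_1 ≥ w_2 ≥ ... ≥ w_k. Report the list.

emit factor 1: 'cfeee' (i=0, period=5)
emit factor 2: 'be' (i=5, period=2)
emit factor 3: 'b' (i=7, period=1)
emit factor 4: 'ag' (i=8, period=2)
emit factor 5: 'abhbfdehbbfafe' (i=10, period=14)

["cfeee", "be", "b", "ag", "abhbfdehbbfafe"]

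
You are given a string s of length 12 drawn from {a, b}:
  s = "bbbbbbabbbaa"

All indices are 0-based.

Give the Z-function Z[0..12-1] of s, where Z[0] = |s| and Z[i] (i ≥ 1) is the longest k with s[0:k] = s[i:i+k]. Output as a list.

Z[0]=12
i=1: i≥r, start 0; Z[1]=5 scan→box=[1,6)
i=2: min(r-i=4, Z[1]=5)=4; Z[2]=4
i=3: min(r-i=3, Z[2]=4)=3; Z[3]=3
i=4: min(r-i=2, Z[3]=3)=2; Z[4]=2
i=5: min(r-i=1, Z[4]=2)=1; Z[5]=1
i=6: i≥r, start 0; Z[6]=0
i=7: i≥r, start 0; Z[7]=3 scan→box=[7,10)
i=8: min(r-i=2, Z[1]=5)=2; Z[8]=2
i=9: min(r-i=1, Z[2]=4)=1; Z[9]=1
i=10: i≥r, start 0; Z[10]=0
i=11: i≥r, start 0; Z[11]=0

[12, 5, 4, 3, 2, 1, 0, 3, 2, 1, 0, 0]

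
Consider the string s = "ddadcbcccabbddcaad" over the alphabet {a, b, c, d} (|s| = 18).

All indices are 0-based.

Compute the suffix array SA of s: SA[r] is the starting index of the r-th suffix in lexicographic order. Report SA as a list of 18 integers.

[15, 9, 16, 2, 10, 5, 11, 14, 8, 4, 7, 6, 17, 1, 13, 3, 0, 12]

rank | idx | suffix
   0 |  15 | aad
   1 |   9 | abbddcaad
   2 |  16 | ad
   3 |   2 | adcbcccabbddcaad
   4 |  10 | bbddcaad
   5 |   5 | bcccabbddcaad
   6 |  11 | bddcaad
   7 |  14 | caad
   8 |   8 | cabbddcaad
   9 |   4 | cbcccabbddcaad
  10 |   7 | ccabbddcaad
  11 |   6 | cccabbddcaad
  12 |  17 | d
  13 |   1 | dadcbcccabbddcaad
  14 |  13 | dcaad
  15 |   3 | dcbcccabbddcaad
  16 |   0 | ddadcbcccabbddcaad
  17 |  12 | ddcaad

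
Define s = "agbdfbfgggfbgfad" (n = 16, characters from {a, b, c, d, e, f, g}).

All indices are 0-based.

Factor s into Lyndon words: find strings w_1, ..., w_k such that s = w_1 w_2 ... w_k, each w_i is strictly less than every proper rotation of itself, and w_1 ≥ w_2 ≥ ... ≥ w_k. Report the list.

["agbdfbfgggfbgf", "ad"]

emit factor 1: 'agbdfbfgggfbgf' (i=0, period=14)
emit factor 2: 'ad' (i=14, period=2)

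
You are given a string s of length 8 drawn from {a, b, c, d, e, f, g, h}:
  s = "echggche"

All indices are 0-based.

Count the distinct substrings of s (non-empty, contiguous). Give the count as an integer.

rank→(start, suffix):
  0 → (5, 'che')
  1 → (1, 'chggche')
  2 → (7, 'e')
  3 → (0, 'echggche')
  4 → (4, 'gche')
  5 → (3, 'ggche')
  6 → (6, 'he')
  7 → (2, 'hggche')

SA = [5, 1, 7, 0, 4, 3, 6, 2]
rank  pair      lcp
   1  s[5:],s[1:]  2  'ch'
   2  s[1:],s[7:]  0  ''
   3  s[7:],s[0:]  1  'e'
   4  s[0:],s[4:]  0  ''
   5  s[4:],s[3:]  1  'g'
   6  s[3:],s[6:]  0  ''
   7  s[6:],s[2:]  1  'h'

n(n+1)/2 = 8·9/2 = 36
Σ LCP = 0 + 2 + 0 + 1 + 0 + 1 + 0 + 1 = 5
distinct = 36 − 5 = 31

31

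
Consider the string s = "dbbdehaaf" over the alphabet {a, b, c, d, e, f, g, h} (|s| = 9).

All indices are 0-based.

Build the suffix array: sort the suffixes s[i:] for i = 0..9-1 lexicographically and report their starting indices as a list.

[6, 7, 1, 2, 0, 3, 4, 8, 5]

rank→(start, suffix):
  0 → (6, 'aaf')
  1 → (7, 'af')
  2 → (1, 'bbdehaaf')
  3 → (2, 'bdehaaf')
  4 → (0, 'dbbdehaaf')
  5 → (3, 'dehaaf')
  6 → (4, 'ehaaf')
  7 → (8, 'f')
  8 → (5, 'haaf')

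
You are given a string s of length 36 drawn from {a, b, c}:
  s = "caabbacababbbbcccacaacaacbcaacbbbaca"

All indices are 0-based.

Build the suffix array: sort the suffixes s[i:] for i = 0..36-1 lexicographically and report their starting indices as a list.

rank→(start, suffix):
  0 → (35, 'a')
  1 → (1, 'aabbacababbbbcccacaacaacbcaacbbbaca')
  2 → (19, 'aacaacbcaacbbbaca')
  3 → (27, 'aacbbbaca')
  4 → (22, 'aacbcaacbbbaca')
  5 → (7, 'ababbbbcccacaacaacbcaacbbbaca')
  6 → (2, 'abbacababbbbcccacaacaacbcaacbbbaca')
  7 → (9, 'abbbbcccacaacaacbcaacbbbaca')
  8 → (33, 'aca')
  9 → (17, 'acaacaacbcaacbbbaca')
  10 → (20, 'acaacbcaacbbbaca')
  11 → (5, 'acababbbbcccacaacaacbcaacbbbaca')
  12 → (28, 'acbbbaca')
  13 → (23, 'acbcaacbbbaca')
  14 → (8, 'babbbbcccacaacaacbcaacbbbaca')
  15 → (32, 'baca')
  16 → (4, 'bacababbbbcccacaacaacbcaacbbbaca')
  17 → (31, 'bbaca')
  18 → (3, 'bbacababbbbcccacaacaacbcaacbbbaca')
  19 → (30, 'bbbaca')
  20 → (10, 'bbbbcccacaacaacbcaacbbbaca')
  21 → (11, 'bbbcccacaacaacbcaacbbbaca')
  22 → (12, 'bbcccacaacaacbcaacbbbaca')
  23 → (25, 'bcaacbbbaca')
  24 → (13, 'bcccacaacaacbcaacbbbaca')
  25 → (34, 'ca')
  26 → (0, 'caabbacababbbbcccacaacaacbcaacbbbaca')
  27 → (18, 'caacaacbcaacbbbaca')
  28 → (26, 'caacbbbaca')
  29 → (21, 'caacbcaacbbbaca')
  30 → (6, 'cababbbbcccacaacaacbcaacbbbaca')
  31 → (16, 'cacaacaacbcaacbbbaca')
  32 → (29, 'cbbbaca')
  33 → (24, 'cbcaacbbbaca')
  34 → (15, 'ccacaacaacbcaacbbbaca')
  35 → (14, 'cccacaacaacbcaacbbbaca')

[35, 1, 19, 27, 22, 7, 2, 9, 33, 17, 20, 5, 28, 23, 8, 32, 4, 31, 3, 30, 10, 11, 12, 25, 13, 34, 0, 18, 26, 21, 6, 16, 29, 24, 15, 14]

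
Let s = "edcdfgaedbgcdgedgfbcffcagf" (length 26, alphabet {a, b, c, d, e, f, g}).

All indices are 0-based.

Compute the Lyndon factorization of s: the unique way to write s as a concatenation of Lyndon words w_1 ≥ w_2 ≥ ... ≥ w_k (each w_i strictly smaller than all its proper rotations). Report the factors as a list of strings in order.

emit factor 1: 'e' (i=0, period=1)
emit factor 2: 'd' (i=1, period=1)
emit factor 3: 'cdfg' (i=2, period=4)
emit factor 4: 'aedbgcdgedgfbcffcagf' (i=6, period=20)

["e", "d", "cdfg", "aedbgcdgedgfbcffcagf"]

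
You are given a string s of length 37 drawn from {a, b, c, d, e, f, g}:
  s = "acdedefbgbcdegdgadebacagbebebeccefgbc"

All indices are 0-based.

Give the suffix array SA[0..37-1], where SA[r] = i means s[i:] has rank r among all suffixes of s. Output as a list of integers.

[20, 0, 16, 22, 19, 35, 9, 24, 26, 28, 7, 36, 21, 30, 1, 10, 31, 17, 2, 4, 11, 14, 18, 25, 27, 29, 3, 5, 32, 12, 6, 33, 15, 34, 8, 23, 13]

rank | idx | suffix
   0 |  20 | acagbebebeccefgbc
   1 |   0 | acdedefbgbcdegdgadebacagbebebeccefgbc
   2 |  16 | adebacagbebebeccefgbc
   3 |  22 | agbebebeccefgbc
   4 |  19 | bacagbebebeccefgbc
   5 |  35 | bc
   6 |   9 | bcdegdgadebacagbebebeccefgbc
   7 |  24 | bebebeccefgbc
   8 |  26 | bebeccefgbc
   9 |  28 | beccefgbc
  10 |   7 | bgbcdegdgadebacagbebebeccefgbc
  11 |  36 | c
  12 |  21 | cagbebebeccefgbc
  13 |  30 | ccefgbc
  14 |   1 | cdedefbgbcdegdgadebacagbebebeccefgbc
  15 |  10 | cdegdgadebacagbebebeccefgbc
  16 |  31 | cefgbc
  17 |  17 | debacagbebebeccefgbc
  18 |   2 | dedefbgbcdegdgadebacagbebebeccefgbc
  19 |   4 | defbgbcdegdgadebacagbebebeccefgbc
  20 |  11 | degdgadebacagbebebeccefgbc
  21 |  14 | dgadebacagbebebeccefgbc
  22 |  18 | ebacagbebebeccefgbc
  23 |  25 | ebebeccefgbc
  24 |  27 | ebeccefgbc
  25 |  29 | eccefgbc
  26 |   3 | edefbgbcdegdgadebacagbebebeccefgbc
  27 |   5 | efbgbcdegdgadebacagbebebeccefgbc
  28 |  32 | efgbc
  29 |  12 | egdgadebacagbebebeccefgbc
  30 |   6 | fbgbcdegdgadebacagbebebeccefgbc
  31 |  33 | fgbc
  32 |  15 | gadebacagbebebeccefgbc
  33 |  34 | gbc
  34 |   8 | gbcdegdgadebacagbebebeccefgbc
  35 |  23 | gbebebeccefgbc
  36 |  13 | gdgadebacagbebebeccefgbc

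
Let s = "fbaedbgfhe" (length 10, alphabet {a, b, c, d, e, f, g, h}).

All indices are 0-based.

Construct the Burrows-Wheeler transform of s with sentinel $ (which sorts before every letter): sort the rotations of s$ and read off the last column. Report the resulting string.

ebfdeha$gbf

rank  rotation     last
    0  $fbaedbgfhe  e
    1  aedbgfhe$fb  b
    2  baedbgfhe$f  f
    3  bgfhe$fbaed  d
    4  dbgfhe$fbae  e
    5  e$fbaedbgfh  h
    6  edbgfhe$fba  a
    7  fbaedbgfhe$  $
    8  fhe$fbaedbg  g
    9  gfhe$fbaedb  b
   10  he$fbaedbgf  f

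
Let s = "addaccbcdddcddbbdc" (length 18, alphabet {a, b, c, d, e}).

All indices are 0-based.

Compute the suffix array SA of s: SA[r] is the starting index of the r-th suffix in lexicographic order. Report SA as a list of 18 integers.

[3, 0, 14, 6, 15, 17, 5, 4, 11, 7, 2, 13, 16, 10, 1, 12, 9, 8]

rank | idx | suffix
   0 |   3 | accbcdddcddbbdc
   1 |   0 | addaccbcdddcddbbdc
   2 |  14 | bbdc
   3 |   6 | bcdddcddbbdc
   4 |  15 | bdc
   5 |  17 | c
   6 |   5 | cbcdddcddbbdc
   7 |   4 | ccbcdddcddbbdc
   8 |  11 | cddbbdc
   9 |   7 | cdddcddbbdc
  10 |   2 | daccbcdddcddbbdc
  11 |  13 | dbbdc
  12 |  16 | dc
  13 |  10 | dcddbbdc
  14 |   1 | ddaccbcdddcddbbdc
  15 |  12 | ddbbdc
  16 |   9 | ddcddbbdc
  17 |   8 | dddcddbbdc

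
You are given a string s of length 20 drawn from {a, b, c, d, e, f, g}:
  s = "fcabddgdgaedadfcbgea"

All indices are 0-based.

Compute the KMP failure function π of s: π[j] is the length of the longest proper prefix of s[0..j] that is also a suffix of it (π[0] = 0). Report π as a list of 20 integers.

[0, 0, 0, 0, 0, 0, 0, 0, 0, 0, 0, 0, 0, 0, 1, 2, 0, 0, 0, 0]

π[0] = 0
j=1 s[j]='c': π[1]=0 (border '')
j=2 s[j]='a': π[2]=0 (border '')
j=3 s[j]='b': π[3]=0 (border '')
j=4 s[j]='d': π[4]=0 (border '')
j=5 s[j]='d': π[5]=0 (border '')
j=6 s[j]='g': π[6]=0 (border '')
j=7 s[j]='d': π[7]=0 (border '')
j=8 s[j]='g': π[8]=0 (border '')
j=9 s[j]='a': π[9]=0 (border '')
j=10 s[j]='e': π[10]=0 (border '')
j=11 s[j]='d': π[11]=0 (border '')
j=12 s[j]='a': π[12]=0 (border '')
j=13 s[j]='d': π[13]=0 (border '')
j=14 s[j]='f': π[14]=1 (border 'f')
j=15 s[j]='c': π[15]=2 (border 'fc')
j=16 s[j]='b': k: 2→0; π[16]=0 (border '')
j=17 s[j]='g': π[17]=0 (border '')
j=18 s[j]='e': π[18]=0 (border '')
j=19 s[j]='a': π[19]=0 (border '')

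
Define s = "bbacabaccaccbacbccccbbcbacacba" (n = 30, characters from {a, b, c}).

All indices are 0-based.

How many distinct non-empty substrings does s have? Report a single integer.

404

rank | idx | suffix
   0 |  29 | a
   1 |   4 | abaccaccbacbccccbbcbacacba
   2 |   2 | acabaccaccbacbccccbbcbacacba
   3 |  24 | acacba
   4 |  26 | acba
   5 |  13 | acbccccbbcbacacba
   6 |   6 | accaccbacbccccbbcbacacba
   7 |   9 | accbacbccccbbcbacacba
   8 |  28 | ba
   9 |   1 | bacabaccaccbacbccccbbcbacacba
  10 |  23 | bacacba
  11 |  12 | bacbccccbbcbacacba
  12 |   5 | baccaccbacbccccbbcbacacba
  13 |   0 | bbacabaccaccbacbccccbbcbacacba
  14 |  20 | bbcbacacba
  15 |  21 | bcbacacba
  16 |  15 | bccccbbcbacacba
  17 |   3 | cabaccaccbacbccccbbcbacacba
  18 |  25 | cacba
  19 |   8 | caccbacbccccbbcbacacba
  20 |  27 | cba
  21 |  22 | cbacacba
  22 |  11 | cbacbccccbbcbacacba
  23 |  19 | cbbcbacacba
  24 |  14 | cbccccbbcbacacba
  25 |   7 | ccaccbacbccccbbcbacacba
  26 |  10 | ccbacbccccbbcbacacba
  27 |  18 | ccbbcbacacba
  28 |  17 | cccbbcbacacba
  29 |  16 | ccccbbcbacacba

SA = [29, 4, 2, 24, 26, 13, 6, 9, 28, 1, 23, 12, 5, 0, 20, 21, 15, 3, 25, 8, 27, 22, 11, 19, 14, 7, 10, 18, 17, 16]
[i] adj suffixes → lcp
  [1] 29/4 → 1 ('a')
  [2] 4/2 → 1 ('a')
  [3] 2/24 → 3 ('aca')
  [4] 24/26 → 2 ('ac')
  [5] 26/13 → 3 ('acb')
  [6] 13/6 → 2 ('ac')
  [7] 6/9 → 3 ('acc')
  [8] 9/28 → 0 ('')
  [9] 28/1 → 2 ('ba')
  [10] 1/23 → 4 ('baca')
  [11] 23/12 → 3 ('bac')
  [12] 12/5 → 3 ('bac')
  [13] 5/0 → 1 ('b')
  [14] 0/20 → 2 ('bb')
  [15] 20/21 → 1 ('b')
  [16] 21/15 → 2 ('bc')
  [17] 15/3 → 0 ('')
  [18] 3/25 → 2 ('ca')
  [19] 25/8 → 3 ('cac')
  [20] 8/27 → 1 ('c')
  [21] 27/22 → 3 ('cba')
  [22] 22/11 → 4 ('cbac')
  [23] 11/19 → 2 ('cb')
  [24] 19/14 → 2 ('cb')
  [25] 14/7 → 1 ('c')
  [26] 7/10 → 2 ('cc')
  [27] 10/18 → 3 ('ccb')
  [28] 18/17 → 2 ('cc')
  [29] 17/16 → 3 ('ccc')

n(n+1)/2 = 30·31/2 = 465
Σ LCP = 0 + 1 + 1 + 3 + 2 + 3 + 2 + 3 + 0 + 2 + 4 + 3 + 3 + 1 + 2 + 1 + 2 + 0 + 2 + 3 + 1 + 3 + 4 + 2 + 2 + 1 + 2 + 3 + 2 + 3 = 61
distinct = 465 − 61 = 404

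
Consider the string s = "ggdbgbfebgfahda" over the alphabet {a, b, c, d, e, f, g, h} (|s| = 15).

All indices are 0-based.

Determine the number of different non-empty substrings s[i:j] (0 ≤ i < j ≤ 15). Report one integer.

sorted suffixes:
  #0 SA[0]=14  'a'
  #1 SA[1]=11  'ahda'
  #2 SA[2]=5  'bfebgfahda'
  #3 SA[3]=3  'bgbfebgfahda'
  #4 SA[4]=8  'bgfahda'
  #5 SA[5]=13  'da'
  #6 SA[6]=2  'dbgbfebgfahda'
  #7 SA[7]=7  'ebgfahda'
  #8 SA[8]=10  'fahda'
  #9 SA[9]=6  'febgfahda'
  #10 SA[10]=4  'gbfebgfahda'
  #11 SA[11]=1  'gdbgbfebgfahda'
  #12 SA[12]=9  'gfahda'
  #13 SA[13]=0  'ggdbgbfebgfahda'
  #14 SA[14]=12  'hda'

SA = [14, 11, 5, 3, 8, 13, 2, 7, 10, 6, 4, 1, 9, 0, 12]
[i] adj suffixes → lcp
  [1] 14/11 → 1 ('a')
  [2] 11/5 → 0 ('')
  [3] 5/3 → 1 ('b')
  [4] 3/8 → 2 ('bg')
  [5] 8/13 → 0 ('')
  [6] 13/2 → 1 ('d')
  [7] 2/7 → 0 ('')
  [8] 7/10 → 0 ('')
  [9] 10/6 → 1 ('f')
  [10] 6/4 → 0 ('')
  [11] 4/1 → 1 ('g')
  [12] 1/9 → 1 ('g')
  [13] 9/0 → 1 ('g')
  [14] 0/12 → 0 ('')

n(n+1)/2 = 15·16/2 = 120
Σ LCP = 0 + 1 + 0 + 1 + 2 + 0 + 1 + 0 + 0 + 1 + 0 + 1 + 1 + 1 + 0 = 9
distinct = 120 − 9 = 111

111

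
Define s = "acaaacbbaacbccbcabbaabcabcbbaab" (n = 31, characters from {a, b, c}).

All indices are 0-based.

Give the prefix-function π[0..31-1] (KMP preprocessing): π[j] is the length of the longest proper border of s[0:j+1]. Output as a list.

[0, 0, 1, 1, 1, 2, 0, 0, 1, 1, 2, 0, 0, 0, 0, 0, 1, 0, 0, 1, 1, 0, 0, 1, 0, 0, 0, 0, 1, 1, 0]

π[0] = 0
j=1 s[j]='c': π[1]=0 (border '')
j=2 s[j]='a': π[2]=1 (border 'a')
j=3 s[j]='a': k: 1→0; π[3]=1 (border 'a')
j=4 s[j]='a': k: 1→0; π[4]=1 (border 'a')
j=5 s[j]='c': π[5]=2 (border 'ac')
j=6 s[j]='b': k: 2→0; π[6]=0 (border '')
j=7 s[j]='b': π[7]=0 (border '')
j=8 s[j]='a': π[8]=1 (border 'a')
j=9 s[j]='a': k: 1→0; π[9]=1 (border 'a')
j=10 s[j]='c': π[10]=2 (border 'ac')
j=11 s[j]='b': k: 2→0; π[11]=0 (border '')
j=12 s[j]='c': π[12]=0 (border '')
j=13 s[j]='c': π[13]=0 (border '')
j=14 s[j]='b': π[14]=0 (border '')
j=15 s[j]='c': π[15]=0 (border '')
j=16 s[j]='a': π[16]=1 (border 'a')
j=17 s[j]='b': k: 1→0; π[17]=0 (border '')
j=18 s[j]='b': π[18]=0 (border '')
j=19 s[j]='a': π[19]=1 (border 'a')
j=20 s[j]='a': k: 1→0; π[20]=1 (border 'a')
j=21 s[j]='b': k: 1→0; π[21]=0 (border '')
j=22 s[j]='c': π[22]=0 (border '')
j=23 s[j]='a': π[23]=1 (border 'a')
j=24 s[j]='b': k: 1→0; π[24]=0 (border '')
j=25 s[j]='c': π[25]=0 (border '')
j=26 s[j]='b': π[26]=0 (border '')
j=27 s[j]='b': π[27]=0 (border '')
j=28 s[j]='a': π[28]=1 (border 'a')
j=29 s[j]='a': k: 1→0; π[29]=1 (border 'a')
j=30 s[j]='b': k: 1→0; π[30]=0 (border '')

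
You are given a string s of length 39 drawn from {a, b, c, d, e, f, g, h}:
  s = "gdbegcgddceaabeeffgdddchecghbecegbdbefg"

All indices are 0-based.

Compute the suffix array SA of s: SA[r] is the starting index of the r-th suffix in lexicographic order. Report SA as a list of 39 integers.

[11, 12, 33, 28, 13, 35, 2, 9, 30, 5, 25, 22, 34, 1, 8, 21, 7, 20, 19, 10, 29, 24, 14, 15, 36, 31, 3, 16, 37, 17, 38, 32, 4, 0, 6, 18, 26, 27, 23]

sorted suffixes:
  #0 SA[0]=11  'aabeeffgdddchecghbecegbdbefg'
  #1 SA[1]=12  'abeeffgdddchecghbecegbdbefg'
  #2 SA[2]=33  'bdbefg'
  #3 SA[3]=28  'becegbdbefg'
  #4 SA[4]=13  'beeffgdddchecghbecegbdbefg'
  #5 SA[5]=35  'befg'
  #6 SA[6]=2  'begcgddceaabeeffgdddchecghbecegbdbefg'
  #7 SA[7]=9  'ceaabeeffgdddchecghbecegbdbefg'
  #8 SA[8]=30  'cegbdbefg'
  #9 SA[9]=5  'cgddceaabeeffgdddchecghbecegbdbefg'
  #10 SA[10]=25  'cghbecegbdbefg'
  #11 SA[11]=22  'checghbecegbdbefg'
  #12 SA[12]=34  'dbefg'
  #13 SA[13]=1  'dbegcgddceaabeeffgdddchecghbecegbdbefg'
  #14 SA[14]=8  'dceaabeeffgdddchecghbecegbdbefg'
  #15 SA[15]=21  'dchecghbecegbdbefg'
  #16 SA[16]=7  'ddceaabeeffgdddchecghbecegbdbefg'
  #17 SA[17]=20  'ddchecghbecegbdbefg'
  #18 SA[18]=19  'dddchecghbecegbdbefg'
  #19 SA[19]=10  'eaabeeffgdddchecghbecegbdbefg'
  #20 SA[20]=29  'ecegbdbefg'
  #21 SA[21]=24  'ecghbecegbdbefg'
  #22 SA[22]=14  'eeffgdddchecghbecegbdbefg'
  #23 SA[23]=15  'effgdddchecghbecegbdbefg'
  #24 SA[24]=36  'efg'
  #25 SA[25]=31  'egbdbefg'
  #26 SA[26]=3  'egcgddceaabeeffgdddchecghbecegbdbefg'
  #27 SA[27]=16  'ffgdddchecghbecegbdbefg'
  #28 SA[28]=37  'fg'
  #29 SA[29]=17  'fgdddchecghbecegbdbefg'
  #30 SA[30]=38  'g'
  #31 SA[31]=32  'gbdbefg'
  #32 SA[32]=4  'gcgddceaabeeffgdddchecghbecegbdbefg'
  #33 SA[33]=0  'gdbegcgddceaabeeffgdddchecghbecegbdbefg'
  #34 SA[34]=6  'gddceaabeeffgdddchecghbecegbdbefg'
  #35 SA[35]=18  'gdddchecghbecegbdbefg'
  #36 SA[36]=26  'ghbecegbdbefg'
  #37 SA[37]=27  'hbecegbdbefg'
  #38 SA[38]=23  'hecghbecegbdbefg'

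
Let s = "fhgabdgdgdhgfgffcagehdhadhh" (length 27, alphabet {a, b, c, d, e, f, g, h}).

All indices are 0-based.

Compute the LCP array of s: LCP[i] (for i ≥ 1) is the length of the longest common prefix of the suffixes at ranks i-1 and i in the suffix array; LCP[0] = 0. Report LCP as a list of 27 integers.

[0, 1, 1, 0, 0, 0, 3, 1, 2, 2, 0, 0, 1, 1, 1, 0, 1, 2, 1, 1, 2, 0, 1, 1, 1, 2, 1]

rank | idx | suffix
   0 |   3 | abdgdgdhgfgffcagehdhadhh
   1 |  23 | adhh
   2 |  17 | agehdhadhh
   3 |   4 | bdgdgdhgfgffcagehdhadhh
   4 |  16 | cagehdhadhh
   5 |   5 | dgdgdhgfgffcagehdhadhh
   6 |   7 | dgdhgfgffcagehdhadhh
   7 |  21 | dhadhh
   8 |   9 | dhgfgffcagehdhadhh
   9 |  24 | dhh
  10 |  19 | ehdhadhh
  11 |  15 | fcagehdhadhh
  12 |  14 | ffcagehdhadhh
  13 |  12 | fgffcagehdhadhh
  14 |   0 | fhgabdgdgdhgfgffcagehdhadhh
  15 |   2 | gabdgdgdhgfgffcagehdhadhh
  16 |   6 | gdgdhgfgffcagehdhadhh
  17 |   8 | gdhgfgffcagehdhadhh
  18 |  18 | gehdhadhh
  19 |  13 | gffcagehdhadhh
  20 |  11 | gfgffcagehdhadhh
  21 |  26 | h
  22 |  22 | hadhh
  23 |  20 | hdhadhh
  24 |   1 | hgabdgdgdhgfgffcagehdhadhh
  25 |  10 | hgfgffcagehdhadhh
  26 |  25 | hh

SA = [3, 23, 17, 4, 16, 5, 7, 21, 9, 24, 19, 15, 14, 12, 0, 2, 6, 8, 18, 13, 11, 26, 22, 20, 1, 10, 25]
i: (SA[i-1],SA[i]) lcp shared
  1: (3,23) 1 'a'
  2: (23,17) 1 'a'
  3: (17,4) 0 ''
  4: (4,16) 0 ''
  5: (16,5) 0 ''
  6: (5,7) 3 'dgd'
  7: (7,21) 1 'd'
  8: (21,9) 2 'dh'
  9: (9,24) 2 'dh'
  10: (24,19) 0 ''
  11: (19,15) 0 ''
  12: (15,14) 1 'f'
  13: (14,12) 1 'f'
  14: (12,0) 1 'f'
  15: (0,2) 0 ''
  16: (2,6) 1 'g'
  17: (6,8) 2 'gd'
  18: (8,18) 1 'g'
  19: (18,13) 1 'g'
  20: (13,11) 2 'gf'
  21: (11,26) 0 ''
  22: (26,22) 1 'h'
  23: (22,20) 1 'h'
  24: (20,1) 1 'h'
  25: (1,10) 2 'hg'
  26: (10,25) 1 'h'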